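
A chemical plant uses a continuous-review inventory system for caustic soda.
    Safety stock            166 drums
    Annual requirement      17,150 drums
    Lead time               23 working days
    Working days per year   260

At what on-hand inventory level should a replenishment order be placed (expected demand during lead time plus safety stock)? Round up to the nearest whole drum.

1,684 drums

Daily demand d = 17,150 / 260 = 65.962 drums/day
Demand during lead time = 65.962 × 23 = 1,517.12
Reorder point = 1,517.12 + 166 = 1,683.12 → round up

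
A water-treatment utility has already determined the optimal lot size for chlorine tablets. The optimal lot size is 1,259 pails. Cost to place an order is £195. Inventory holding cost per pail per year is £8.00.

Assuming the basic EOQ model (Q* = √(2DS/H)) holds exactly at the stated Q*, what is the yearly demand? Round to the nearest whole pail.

32,514 pails per year

Since Q* = (2DS/H)^½, squaring gives Q*²·H = 2DS.
D = Q²H / (2S) = 1,259² × 8 / (2 × 195) = 32,514.48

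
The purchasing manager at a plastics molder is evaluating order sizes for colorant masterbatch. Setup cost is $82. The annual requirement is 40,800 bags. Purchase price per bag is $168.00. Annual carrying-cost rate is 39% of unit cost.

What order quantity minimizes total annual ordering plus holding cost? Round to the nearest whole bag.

Holding cost per bag per year: H = 39% × $168 = $65.5200
Optimal lot size Q* = (2 × 40,800 × $82 / $65.52)^½ ≈ 319.57

320 bags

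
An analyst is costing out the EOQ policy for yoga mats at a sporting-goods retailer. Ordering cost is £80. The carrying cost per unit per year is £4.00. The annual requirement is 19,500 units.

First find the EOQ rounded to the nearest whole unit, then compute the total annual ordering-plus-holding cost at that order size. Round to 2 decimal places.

2DS/H = 2·19,500·80/4 = 780,000.00
EOQ = √780,000.00 ≈ 883.18 → Q = 883 units
Orders/yr = 19,500/883 = 22.084; ordering cost = 22.084 × £80 = £1,766.70
Average inventory = 883/2 = 441.5; holding cost = 441.5 × £4 = £1,766.00
Total = £1,766.70 + £1,766.00 = £3,532.70

£3,532.70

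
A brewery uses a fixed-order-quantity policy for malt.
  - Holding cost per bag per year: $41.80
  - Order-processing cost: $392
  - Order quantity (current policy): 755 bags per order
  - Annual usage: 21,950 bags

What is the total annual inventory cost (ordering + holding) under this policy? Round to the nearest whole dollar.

$27,176

Orders/yr = 21,950/755 = 29.073; ordering cost = 29.073 × $392 = $11,396.56
Average inventory = 755/2 = 377.5; holding cost = 377.5 × $41.8 = $15,779.50
Total = $11,396.56 + $15,779.50 = $27,176.06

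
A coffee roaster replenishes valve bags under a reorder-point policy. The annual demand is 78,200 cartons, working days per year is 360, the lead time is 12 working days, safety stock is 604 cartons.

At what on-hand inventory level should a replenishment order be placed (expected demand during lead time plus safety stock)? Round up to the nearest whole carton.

Daily demand d = 78,200 / 360 = 217.222 cartons/day
Demand during lead time = 217.222 × 12 = 2,606.67
Reorder point = 2,606.67 + 604 = 3,210.67 → round up

3,211 cartons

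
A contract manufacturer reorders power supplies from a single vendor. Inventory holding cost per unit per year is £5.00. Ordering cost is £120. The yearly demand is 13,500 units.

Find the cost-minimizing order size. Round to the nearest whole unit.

Optimal lot size Q* = (2 × 13,500 × £120 / £5)^½ ≈ 804.98

805 units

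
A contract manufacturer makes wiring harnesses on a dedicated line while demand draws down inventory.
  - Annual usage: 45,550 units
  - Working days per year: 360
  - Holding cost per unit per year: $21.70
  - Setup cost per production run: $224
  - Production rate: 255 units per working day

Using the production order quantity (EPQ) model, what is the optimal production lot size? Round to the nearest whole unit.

1,366 units

Daily demand d = 45,550/360 = 126.528; p = 255; 1 − d/p = 0.50381
EPQ = √(2DS / (H(1 − d/p)))
    = √(2 × 45,550 × 224 / (21.7 × 0.50381)) ≈ 1,366.21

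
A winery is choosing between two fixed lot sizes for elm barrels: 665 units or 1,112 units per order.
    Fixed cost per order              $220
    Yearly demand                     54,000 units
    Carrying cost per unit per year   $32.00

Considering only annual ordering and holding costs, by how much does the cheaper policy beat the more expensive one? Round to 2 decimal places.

$29.21

Annual cost at Q: ordering D·S/Q plus holding Q·H/2.
TC(665) = (54,000/665)×220 + (665/2)×32 = $28,504.66
TC(1,112) = (54,000/1,112)×220 + (1,112/2)×32 = $28,475.45
Cheaper: Q = 1,112.  Difference = $29.21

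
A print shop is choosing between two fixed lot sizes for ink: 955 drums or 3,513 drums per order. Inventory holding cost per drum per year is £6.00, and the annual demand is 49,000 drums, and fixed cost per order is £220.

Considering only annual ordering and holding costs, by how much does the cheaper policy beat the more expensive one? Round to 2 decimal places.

£545.36

Annual cost at Q: ordering D·S/Q plus holding Q·H/2.
TC(955) = (49,000/955)×220 + (955/2)×6 = £14,152.96
TC(3,513) = (49,000/3,513)×220 + (3,513/2)×6 = £13,607.60
Cheaper: Q = 3,513.  Difference = £545.36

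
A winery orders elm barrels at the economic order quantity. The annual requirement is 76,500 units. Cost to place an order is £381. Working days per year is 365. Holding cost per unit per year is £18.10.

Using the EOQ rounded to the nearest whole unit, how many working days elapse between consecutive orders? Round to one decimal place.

8.6 days

2DS/H = 2·76,500·381/18.1 = 3,220,607.73
EOQ = √3,220,607.73 ≈ 1,794.61 → Q = 1,795 units
Cycle time = (working days × Q)/D = (365 × 1,795) / 76,500 = 8.564 days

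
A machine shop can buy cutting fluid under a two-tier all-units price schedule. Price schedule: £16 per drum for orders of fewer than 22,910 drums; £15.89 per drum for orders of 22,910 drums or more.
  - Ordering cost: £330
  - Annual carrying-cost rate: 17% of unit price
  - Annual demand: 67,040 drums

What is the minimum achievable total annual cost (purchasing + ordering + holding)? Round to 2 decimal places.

H₁ = 17%×£16 = £2.7200;  H₂ = 17%×£15.89 = £2.7013
EOQ₁ = √(2×67,040×330/2.7200) = 4,033.24  (< 22,910, feasible at tier 1)
EOQ₂ = √(2×67,040×330/2.7013) = 4,047.18  (< 22,910 → use Q = 22,910 at tier-2 price)
TC(tier 1 (EOQ₁), Q≈4,033.2) = £1,083,610.42
TC(tier 2, Q≈22,910.0) = £1,097,174.65
Minimum at tier 1 (EOQ₁): £1,083,610.42

£1,083,610.42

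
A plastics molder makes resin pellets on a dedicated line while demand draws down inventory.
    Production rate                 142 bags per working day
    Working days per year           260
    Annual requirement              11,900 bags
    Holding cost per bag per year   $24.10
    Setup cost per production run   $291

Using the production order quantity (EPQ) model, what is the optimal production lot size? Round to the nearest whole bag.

Daily demand d = 11,900/260 = 45.769; p = 142; 1 − d/p = 0.67768
EPQ = √(2DS / (H(1 − d/p)))
    = √(2 × 11,900 × 291 / (24.1 × 0.67768)) ≈ 651.20

651 bags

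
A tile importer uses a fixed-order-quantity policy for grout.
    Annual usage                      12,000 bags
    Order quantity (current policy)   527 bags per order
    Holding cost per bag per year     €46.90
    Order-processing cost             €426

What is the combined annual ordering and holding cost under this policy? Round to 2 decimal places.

€22,058.34

Ordering: D/Q × S = 12,000/527 × €426 = €9,700.19
Holding:  Q/2 × H = 527/2 × €46.9 = €12,358.15
Total = €9,700.19 + €12,358.15 = €22,058.34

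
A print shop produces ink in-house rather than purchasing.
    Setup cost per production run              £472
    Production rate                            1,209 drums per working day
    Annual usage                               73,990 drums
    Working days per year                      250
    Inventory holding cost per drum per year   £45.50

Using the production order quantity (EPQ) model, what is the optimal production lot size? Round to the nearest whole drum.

1,426 drums

d = 73,990/250 = 295.9600 drums/day;  effective holding cost H(1 − d/p) = 45.5·(1 − 295.9600/1209) = 34.36172
Q* = √(2DS / H_eff) = √(2·73,990·472 / 34.36172) ≈ 1,425.72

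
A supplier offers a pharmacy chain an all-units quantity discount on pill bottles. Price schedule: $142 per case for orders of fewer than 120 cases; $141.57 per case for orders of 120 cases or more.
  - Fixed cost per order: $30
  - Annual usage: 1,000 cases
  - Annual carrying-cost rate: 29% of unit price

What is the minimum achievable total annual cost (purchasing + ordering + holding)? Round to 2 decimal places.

$143,571.88

H₁ = 29%×$142 = $41.1800;  H₂ = 29%×$141.57 = $41.0553
EOQ₁ = √(2×1,000×30/41.1800) = 38.17  (< 120, feasible at tier 1)
EOQ₂ = √(2×1,000×30/41.0553) = 38.23  (< 120 → use Q = 120 at tier-2 price)
TC(tier 1 (EOQ₁), Q≈38.2) = $143,571.88
TC(tier 2, Q≈120.0) = $144,283.32
Minimum at tier 1 (EOQ₁): $143,571.88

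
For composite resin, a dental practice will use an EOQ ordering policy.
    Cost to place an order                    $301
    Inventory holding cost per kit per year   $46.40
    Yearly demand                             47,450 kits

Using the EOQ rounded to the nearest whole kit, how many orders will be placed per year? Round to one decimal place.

60.4 orders per year

EOQ = √(2DS/H) = √(2 × 47,450 × 301 / 46.4)
    = √(615,622.84) ≈ 784.62 → Q = 785
Orders per year = D/Q = 47,450 / 785 = 60.446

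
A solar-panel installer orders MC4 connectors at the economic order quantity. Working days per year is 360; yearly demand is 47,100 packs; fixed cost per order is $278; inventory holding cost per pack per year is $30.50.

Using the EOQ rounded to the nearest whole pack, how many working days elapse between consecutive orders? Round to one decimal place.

EOQ = √(2DS/H) = √(2 × 47,100 × 278 / 30.5)
    = √(858,609.84) ≈ 926.61 → Q = 927 packs
T = Q/D × 360 days = 927/47,100 × 360 = 7.085 days

7.1 days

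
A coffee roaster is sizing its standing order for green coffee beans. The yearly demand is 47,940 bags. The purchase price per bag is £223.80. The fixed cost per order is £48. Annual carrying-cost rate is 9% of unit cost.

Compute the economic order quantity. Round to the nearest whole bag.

478 bags

H = i·C = 0.09 × £223.8 = £20.1420 per bag-year
Q* = √(2·D·S / H) = √(2·47,940·48 / 20.142) = √228,489.7 ≈ 478.01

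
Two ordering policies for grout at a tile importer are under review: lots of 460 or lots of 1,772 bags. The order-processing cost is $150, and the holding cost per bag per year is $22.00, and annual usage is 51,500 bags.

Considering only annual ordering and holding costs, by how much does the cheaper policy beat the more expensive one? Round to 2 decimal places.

For each Q, cost = (D/Q)·S + (Q/2)·H.
TC(460) = (51,500/460)×150 + (460/2)×22 = $21,853.48
TC(1,772) = (51,500/1,772)×150 + (1,772/2)×22 = $23,851.48
|ΔTC| = |$21,853.48 − $23,851.48| = $1,998.00

$1,998.00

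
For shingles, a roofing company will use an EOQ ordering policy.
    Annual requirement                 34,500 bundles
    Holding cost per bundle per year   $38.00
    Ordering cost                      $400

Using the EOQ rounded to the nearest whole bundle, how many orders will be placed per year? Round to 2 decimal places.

40.49 orders per year

Optimal lot size Q* = (2 × 34,500 × $400 / $38)^½ ≈ 852.24 → Q = 852
Orders per year = D/Q = 34,500 / 852 = 40.493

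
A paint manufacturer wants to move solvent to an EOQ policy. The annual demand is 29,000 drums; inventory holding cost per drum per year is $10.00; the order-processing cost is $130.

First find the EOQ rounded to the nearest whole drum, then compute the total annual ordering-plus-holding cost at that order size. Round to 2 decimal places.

EOQ = √(2DS/H) = √(2 × 29,000 × 130 / 10)
    = √(754,000.00) ≈ 868.33 → Q = 868 drums
Annual ordering cost = (D/Q)·S = (29,000/868) × 130 = $4,343.32
Annual holding cost  = (Q/2)·H = (868/2) × 10 = $4,340.00
Total = $4,343.32 + $4,340.00 = $8,683.32

$8,683.32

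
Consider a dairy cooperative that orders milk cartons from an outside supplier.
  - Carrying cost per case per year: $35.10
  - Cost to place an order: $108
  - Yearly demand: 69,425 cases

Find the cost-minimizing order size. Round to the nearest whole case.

654 cases

EOQ = √(2DS/H) = √(2 × 69,425 × 108 / 35.1)
    = √(427,230.77) ≈ 653.63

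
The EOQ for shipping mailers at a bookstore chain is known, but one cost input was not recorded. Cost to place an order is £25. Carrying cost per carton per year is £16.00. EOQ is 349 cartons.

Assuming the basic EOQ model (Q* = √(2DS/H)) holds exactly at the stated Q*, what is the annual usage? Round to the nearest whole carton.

38,976 cartons per year

EOQ relation: Q² = 2DS/H, so rearrange for the unknown.
D = Q²H / (2S) = 349² × 16 / (2 × 25) = 38,976.32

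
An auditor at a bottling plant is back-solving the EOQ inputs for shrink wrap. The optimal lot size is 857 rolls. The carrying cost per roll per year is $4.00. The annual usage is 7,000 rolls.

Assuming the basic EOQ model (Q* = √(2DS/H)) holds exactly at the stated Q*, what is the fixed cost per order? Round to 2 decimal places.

$209.84

From Q* = √(2DS/H) ⇒ Q*² = 2DS/H.
S = Q²H / (2D) = 857² × 4 / (2 × 7,000) = 209.8426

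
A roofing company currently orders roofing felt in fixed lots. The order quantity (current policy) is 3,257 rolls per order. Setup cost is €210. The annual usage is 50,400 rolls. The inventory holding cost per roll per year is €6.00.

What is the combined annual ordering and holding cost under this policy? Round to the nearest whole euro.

€13,021

Ordering: D/Q × S = 50,400/3,257 × €210 = €3,249.62
Holding:  Q/2 × H = 3,257/2 × €6 = €9,771.00
Total = €3,249.62 + €9,771.00 = €13,020.62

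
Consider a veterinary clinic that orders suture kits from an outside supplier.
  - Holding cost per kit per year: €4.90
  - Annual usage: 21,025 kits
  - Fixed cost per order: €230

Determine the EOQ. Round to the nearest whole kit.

1,405 kits

2DS/H = 2·21,025·230/4.9 = 1,973,775.51
EOQ = √1,973,775.51 ≈ 1,404.91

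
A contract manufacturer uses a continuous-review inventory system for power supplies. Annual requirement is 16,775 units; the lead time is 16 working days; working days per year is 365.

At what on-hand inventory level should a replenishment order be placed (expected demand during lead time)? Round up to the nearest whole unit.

Daily demand d = 16,775 / 365 = 45.959 units/day
Demand during lead time = 45.959 × 16 = 735.34
Reorder point = 735.34 → round up

736 units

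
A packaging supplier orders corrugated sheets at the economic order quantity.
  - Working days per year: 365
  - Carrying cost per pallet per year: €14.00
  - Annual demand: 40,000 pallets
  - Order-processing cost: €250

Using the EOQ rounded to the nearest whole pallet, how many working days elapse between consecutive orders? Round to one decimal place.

10.9 days

EOQ = √(2DS/H) = √(2 × 40,000 × 250 / 14)
    = √(1,428,571.43) ≈ 1,195.23 → Q = 1,195 pallets
Cycle time = (working days × Q)/D = (365 × 1,195) / 40,000 = 10.904 days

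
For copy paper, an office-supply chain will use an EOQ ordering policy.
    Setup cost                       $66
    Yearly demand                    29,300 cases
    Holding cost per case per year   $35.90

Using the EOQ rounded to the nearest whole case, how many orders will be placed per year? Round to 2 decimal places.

Optimal lot size Q* = (2 × 29,300 × $66 / $35.9)^½ ≈ 328.23 → Q = 328
N = D/Q = 29,300/328 ≈ 89.329 orders/yr

89.33 orders per year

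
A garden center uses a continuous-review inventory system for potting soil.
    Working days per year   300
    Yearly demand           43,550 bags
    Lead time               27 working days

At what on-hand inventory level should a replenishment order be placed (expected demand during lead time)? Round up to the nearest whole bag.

3,920 bags

Daily demand d = 43,550 / 300 = 145.167 bags/day
Demand during lead time = 145.167 × 27 = 3,919.50
Reorder point = 3,919.50 → round up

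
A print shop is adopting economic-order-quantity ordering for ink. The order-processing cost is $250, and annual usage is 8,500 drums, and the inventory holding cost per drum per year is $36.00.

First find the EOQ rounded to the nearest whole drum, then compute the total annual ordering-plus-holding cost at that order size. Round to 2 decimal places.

$12,369.33

EOQ = √(2DS/H) = √(2 × 8,500 × 250 / 36)
    = √(118,055.56) ≈ 343.59 → Q = 344 drums
Annual ordering cost = (D/Q)·S = (8,500/344) × 250 = $6,177.33
Annual holding cost  = (Q/2)·H = (344/2) × 36 = $6,192.00
Total = $6,177.33 + $6,192.00 = $12,369.33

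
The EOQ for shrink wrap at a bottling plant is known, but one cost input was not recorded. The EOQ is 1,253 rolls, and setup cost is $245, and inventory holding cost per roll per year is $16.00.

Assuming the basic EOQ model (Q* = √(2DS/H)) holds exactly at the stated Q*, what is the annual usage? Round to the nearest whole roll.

51,266 rolls per year

From Q* = √(2DS/H) ⇒ Q*² = 2DS/H.
D = Q²H / (2S) = 1,253² × 16 / (2 × 245) = 51,265.60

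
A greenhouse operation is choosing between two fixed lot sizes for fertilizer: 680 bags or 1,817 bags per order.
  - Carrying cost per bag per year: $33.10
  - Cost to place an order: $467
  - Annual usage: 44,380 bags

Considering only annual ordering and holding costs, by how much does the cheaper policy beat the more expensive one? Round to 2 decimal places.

$254.85

Annual cost at Q: ordering D·S/Q plus holding Q·H/2.
TC(680) = (44,380/680)×467 + (680/2)×33.1 = $41,732.62
TC(1,817) = (44,380/1,817)×467 + (1,817/2)×33.1 = $41,477.77
|ΔTC| = |$41,732.62 − $41,477.77| = $254.85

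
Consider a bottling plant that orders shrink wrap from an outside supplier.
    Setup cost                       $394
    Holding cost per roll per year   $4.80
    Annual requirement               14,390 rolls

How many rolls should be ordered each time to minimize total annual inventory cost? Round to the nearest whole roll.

1,537 rolls

2DS/H = 2·14,390·394/4.8 = 2,362,358.33
EOQ = √2,362,358.33 ≈ 1,537.00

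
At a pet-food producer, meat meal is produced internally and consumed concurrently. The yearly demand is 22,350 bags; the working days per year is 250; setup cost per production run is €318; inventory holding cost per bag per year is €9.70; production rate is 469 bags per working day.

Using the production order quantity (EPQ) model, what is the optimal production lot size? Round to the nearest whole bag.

1,346 bags

Daily demand d = 22,350/250 = 89.400; p = 469; 1 − d/p = 0.80938
EPQ = √(2DS / (H(1 − d/p)))
    = √(2 × 22,350 × 318 / (9.7 × 0.80938)) ≈ 1,345.57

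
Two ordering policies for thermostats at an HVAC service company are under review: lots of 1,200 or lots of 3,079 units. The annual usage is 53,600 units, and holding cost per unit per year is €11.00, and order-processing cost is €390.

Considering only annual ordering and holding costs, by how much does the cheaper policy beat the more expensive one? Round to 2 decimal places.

TC(Q) = (D/Q)S + (Q/2)H
TC(1,200) = (53,600/1,200)×390 + (1,200/2)×11 = €24,020.00
TC(3,079) = (53,600/3,079)×390 + (3,079/2)×11 = €23,723.72
Lots of 3,079 are cheaper by €296.28.

€296.28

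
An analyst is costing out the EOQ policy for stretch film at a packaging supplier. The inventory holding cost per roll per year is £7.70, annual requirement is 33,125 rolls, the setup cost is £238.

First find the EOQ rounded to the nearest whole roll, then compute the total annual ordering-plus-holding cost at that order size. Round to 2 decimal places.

£11,018.61

2DS/H = 2·33,125·238/7.7 = 2,047,727.27
EOQ = √2,047,727.27 ≈ 1,430.99 → Q = 1,431 rolls
Orders/yr = 33,125/1,431 = 23.148; ordering cost = 23.148 × £238 = £5,509.26
Average inventory = 1,431/2 = 715.5; holding cost = 715.5 × £7.7 = £5,509.35
Total = £5,509.26 + £5,509.35 = £11,018.61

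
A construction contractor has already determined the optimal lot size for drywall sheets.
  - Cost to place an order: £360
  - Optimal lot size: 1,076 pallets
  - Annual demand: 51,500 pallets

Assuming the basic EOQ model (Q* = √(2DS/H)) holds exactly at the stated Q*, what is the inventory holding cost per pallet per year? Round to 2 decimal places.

£32.03

Since Q* = (2DS/H)^½, squaring gives Q*²·H = 2DS.
H = 2DS / Q² = 2 × 51,500 × 360 / 1,076² = 32.0269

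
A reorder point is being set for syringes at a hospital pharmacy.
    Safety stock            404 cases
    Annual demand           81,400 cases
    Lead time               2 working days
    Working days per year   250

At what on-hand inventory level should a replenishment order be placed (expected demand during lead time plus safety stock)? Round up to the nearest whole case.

1,056 cases

Daily demand d = 81,400 / 250 = 325.600 cases/day
Demand during lead time = 325.600 × 2 = 651.20
Reorder point = 651.20 + 404 = 1,055.20 → round up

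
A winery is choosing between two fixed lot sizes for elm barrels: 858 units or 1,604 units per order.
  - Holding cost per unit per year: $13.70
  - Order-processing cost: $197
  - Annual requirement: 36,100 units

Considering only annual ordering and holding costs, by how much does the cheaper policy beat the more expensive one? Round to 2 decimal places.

$1,255.13

Annual cost at Q: ordering D·S/Q plus holding Q·H/2.
TC(858) = (36,100/858)×197 + (858/2)×13.7 = $14,165.99
TC(1,604) = (36,100/1,604)×197 + (1,604/2)×13.7 = $15,421.13
Lots of 858 are cheaper by $1,255.13.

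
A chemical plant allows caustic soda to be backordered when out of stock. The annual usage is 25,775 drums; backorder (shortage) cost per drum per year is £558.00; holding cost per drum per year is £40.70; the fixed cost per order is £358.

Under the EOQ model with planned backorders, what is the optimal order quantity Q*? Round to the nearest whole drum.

Basic EOQ = √(2·25,775·358/40.7) = 673.378
Backorder adjustment √((H+b)/b) = √((40.7+558)/558) = 1.0358
Q* = 673.378 × 1.0358 ≈ 697.50

698 drums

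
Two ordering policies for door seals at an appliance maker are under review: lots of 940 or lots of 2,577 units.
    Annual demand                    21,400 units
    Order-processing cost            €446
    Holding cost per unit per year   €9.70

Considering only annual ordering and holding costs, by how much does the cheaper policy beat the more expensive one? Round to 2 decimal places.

TC(Q) = (D/Q)S + (Q/2)H
TC(940) = (21,400/940)×446 + (940/2)×9.7 = €14,712.62
TC(2,577) = (21,400/2,577)×446 + (2,577/2)×9.7 = €16,202.14
|ΔTC| = |€14,712.62 − €16,202.14| = €1,489.52

€1,489.52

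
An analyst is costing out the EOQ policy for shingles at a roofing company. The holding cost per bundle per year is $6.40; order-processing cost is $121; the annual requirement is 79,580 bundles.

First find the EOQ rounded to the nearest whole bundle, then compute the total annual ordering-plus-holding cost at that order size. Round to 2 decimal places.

$11,101.96

2DS/H = 2·79,580·121/6.4 = 3,009,118.75
EOQ = √3,009,118.75 ≈ 1,734.68 → Q = 1,735 bundles
Orders/yr = 79,580/1,735 = 45.867; ordering cost = 45.867 × $121 = $5,549.96
Average inventory = 1,735/2 = 867.5; holding cost = 867.5 × $6.4 = $5,552.00
Total = $5,549.96 + $5,552.00 = $11,101.96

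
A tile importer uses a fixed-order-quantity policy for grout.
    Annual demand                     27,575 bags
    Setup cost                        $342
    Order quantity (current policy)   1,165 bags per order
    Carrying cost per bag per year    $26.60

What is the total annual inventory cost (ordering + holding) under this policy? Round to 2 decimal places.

$23,589.48

Orders/yr = 27,575/1,165 = 23.670; ordering cost = 23.670 × $342 = $8,094.98
Average inventory = 1,165/2 = 582.5; holding cost = 582.5 × $26.6 = $15,494.50
Total = $8,094.98 + $15,494.50 = $23,589.48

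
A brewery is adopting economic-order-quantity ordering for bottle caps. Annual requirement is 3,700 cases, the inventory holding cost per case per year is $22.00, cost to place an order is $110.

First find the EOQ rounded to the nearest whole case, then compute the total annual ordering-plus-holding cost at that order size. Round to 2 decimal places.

Q* = √(2·D·S / H) = √(2·3,700·110 / 22) = √37,000.0 ≈ 192.35 → Q = 192 cases
Annual ordering cost = (D/Q)·S = (3,700/192) × 110 = $2,119.79
Annual holding cost  = (Q/2)·H = (192/2) × 22 = $2,112.00
Total = $2,119.79 + $2,112.00 = $4,231.79

$4,231.79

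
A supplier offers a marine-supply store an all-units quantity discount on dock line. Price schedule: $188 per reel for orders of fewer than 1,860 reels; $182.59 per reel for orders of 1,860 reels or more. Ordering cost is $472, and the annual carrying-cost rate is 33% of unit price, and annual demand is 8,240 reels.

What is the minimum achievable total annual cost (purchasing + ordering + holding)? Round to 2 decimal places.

H₁ = 33%×$188 = $62.0400;  H₂ = 33%×$182.59 = $60.2547
EOQ₁ = √(2×8,240×472/62.0400) = 354.09  (< 1,860, feasible at tier 1)
EOQ₂ = √(2×8,240×472/60.2547) = 359.30  (< 1,860 → use Q = 1,860 at tier-2 price)
TC(tier 1 (EOQ₁), Q≈354.1) = $1,571,087.75
TC(tier 2, Q≈1,860.0) = $1,562,669.48
Minimum at tier 2: $1,562,669.48

$1,562,669.48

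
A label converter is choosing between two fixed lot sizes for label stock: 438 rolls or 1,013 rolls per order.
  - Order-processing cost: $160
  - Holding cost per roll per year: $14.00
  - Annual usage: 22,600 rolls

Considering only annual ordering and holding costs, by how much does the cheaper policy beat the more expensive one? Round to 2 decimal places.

TC(Q) = (D/Q)S + (Q/2)H
TC(438) = (22,600/438)×160 + (438/2)×14 = $11,321.71
TC(1,013) = (22,600/1,013)×160 + (1,013/2)×14 = $10,660.60
Lots of 1,013 are cheaper by $661.11.

$661.11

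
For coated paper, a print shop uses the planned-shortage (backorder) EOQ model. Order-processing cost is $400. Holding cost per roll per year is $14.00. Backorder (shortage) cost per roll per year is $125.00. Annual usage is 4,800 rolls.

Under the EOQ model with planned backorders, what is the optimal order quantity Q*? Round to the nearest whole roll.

552 rolls

Q* = √(2DS/H) · √((H + b)/b)
   = √(2 × 4,800 × 400 / 14) · √((14 + 125) / 125)
   = 523.723 × 1.0545 ≈ 552.27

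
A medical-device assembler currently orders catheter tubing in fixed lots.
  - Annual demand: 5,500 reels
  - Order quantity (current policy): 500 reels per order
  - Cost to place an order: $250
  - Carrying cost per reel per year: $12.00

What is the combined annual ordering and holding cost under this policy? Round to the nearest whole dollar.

Annual ordering cost = (D/Q)·S = (5,500/500) × 250 = $2,750.00
Annual holding cost  = (Q/2)·H = (500/2) × 12 = $3,000.00
Total = $2,750.00 + $3,000.00 = $5,750.00

$5,750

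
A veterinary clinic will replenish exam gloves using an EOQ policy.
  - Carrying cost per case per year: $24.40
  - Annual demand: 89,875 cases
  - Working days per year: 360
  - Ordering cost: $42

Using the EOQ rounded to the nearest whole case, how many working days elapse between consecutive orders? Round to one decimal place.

2DS/H = 2·89,875·42/24.4 = 309,405.74
EOQ = √309,405.74 ≈ 556.24 → Q = 556 cases
T = Q/D × 360 days = 556/89,875 × 360 = 2.227 days

2.2 days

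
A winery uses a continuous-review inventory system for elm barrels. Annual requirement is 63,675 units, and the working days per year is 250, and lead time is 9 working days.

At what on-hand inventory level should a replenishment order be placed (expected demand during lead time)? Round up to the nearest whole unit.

2,293 units

Daily demand d = 63,675 / 250 = 254.700 units/day
Demand during lead time = 254.700 × 9 = 2,292.30
Reorder point = 2,292.30 → round up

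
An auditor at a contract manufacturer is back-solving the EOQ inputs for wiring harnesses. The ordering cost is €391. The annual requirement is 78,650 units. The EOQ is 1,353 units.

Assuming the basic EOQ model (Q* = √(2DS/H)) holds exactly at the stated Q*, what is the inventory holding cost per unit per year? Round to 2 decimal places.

€33.60

EOQ relation: Q² = 2DS/H, so rearrange for the unknown.
H = 2DS / Q² = 2 × 78,650 × 391 / 1,353² = 33.5977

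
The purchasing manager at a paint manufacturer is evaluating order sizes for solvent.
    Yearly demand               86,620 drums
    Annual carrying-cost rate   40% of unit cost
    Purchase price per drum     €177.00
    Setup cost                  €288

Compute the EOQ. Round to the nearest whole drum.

H = i·C = 0.4 × €177 = €70.8000 per drum-year
2DS/H = 2·86,620·288/70.8 = 704,705.08
EOQ = √704,705.08 ≈ 839.47

839 drums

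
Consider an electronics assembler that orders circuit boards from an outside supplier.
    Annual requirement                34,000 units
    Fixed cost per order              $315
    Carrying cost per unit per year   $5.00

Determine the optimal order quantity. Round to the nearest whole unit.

2,070 units

Q* = √(2·D·S / H) = √(2·34,000·315 / 5) = √4,284,000.0 ≈ 2,069.78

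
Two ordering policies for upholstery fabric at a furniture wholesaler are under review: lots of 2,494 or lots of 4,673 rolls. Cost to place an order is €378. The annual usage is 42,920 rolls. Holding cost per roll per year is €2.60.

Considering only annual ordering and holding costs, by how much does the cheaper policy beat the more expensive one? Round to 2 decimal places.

€200.61

TC(Q) = (D/Q)S + (Q/2)H
TC(2,494) = (42,920/2,494)×378 + (2,494/2)×2.6 = €9,747.32
TC(4,673) = (42,920/4,673)×378 + (4,673/2)×2.6 = €9,546.71
|ΔTC| = |€9,747.32 − €9,546.71| = €200.61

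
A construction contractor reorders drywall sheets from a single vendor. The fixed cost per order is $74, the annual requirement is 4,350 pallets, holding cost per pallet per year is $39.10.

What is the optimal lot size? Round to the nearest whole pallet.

128 pallets

2DS/H = 2·4,350·74/39.1 = 16,465.47
EOQ = √16,465.47 ≈ 128.32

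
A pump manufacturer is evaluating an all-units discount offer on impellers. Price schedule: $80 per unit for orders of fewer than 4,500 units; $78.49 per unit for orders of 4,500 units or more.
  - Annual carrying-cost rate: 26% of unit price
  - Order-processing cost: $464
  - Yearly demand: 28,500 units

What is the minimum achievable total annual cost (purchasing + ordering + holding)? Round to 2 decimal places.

H₁ = 26%×$80 = $20.8000;  H₂ = 26%×$78.49 = $20.4074
EOQ₁ = √(2×28,500×464/20.8000) = 1,127.63  (< 4,500, feasible at tier 1)
EOQ₂ = √(2×28,500×464/20.4074) = 1,138.42  (< 4,500 → use Q = 4,500 at tier-2 price)
TC(tier 1 (EOQ₁), Q≈1,127.6) = $2,303,454.60
TC(tier 2, Q≈4,500.0) = $2,285,820.32
Minimum at tier 2: $2,285,820.32

$2,285,820.32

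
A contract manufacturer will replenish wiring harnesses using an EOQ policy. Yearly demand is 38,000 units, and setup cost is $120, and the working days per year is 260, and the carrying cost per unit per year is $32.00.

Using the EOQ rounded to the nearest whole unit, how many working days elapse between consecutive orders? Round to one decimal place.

3.7 days

2DS/H = 2·38,000·120/32 = 285,000.00
EOQ = √285,000.00 ≈ 533.85 → Q = 534 units
Cycle time = (working days × Q)/D = (260 × 534) / 38,000 = 3.654 days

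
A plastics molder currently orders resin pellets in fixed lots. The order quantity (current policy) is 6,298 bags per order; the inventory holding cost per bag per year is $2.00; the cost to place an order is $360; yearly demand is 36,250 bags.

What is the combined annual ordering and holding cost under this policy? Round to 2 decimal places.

Ordering: D/Q × S = 36,250/6,298 × $360 = $2,072.09
Holding:  Q/2 × H = 6,298/2 × $2 = $6,298.00
Total = $2,072.09 + $6,298.00 = $8,370.09

$8,370.09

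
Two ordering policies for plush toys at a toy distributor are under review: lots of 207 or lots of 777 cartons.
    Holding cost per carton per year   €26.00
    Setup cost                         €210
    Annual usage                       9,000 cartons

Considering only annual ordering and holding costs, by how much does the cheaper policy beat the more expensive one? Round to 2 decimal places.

€712.00

Annual cost at Q: ordering D·S/Q plus holding Q·H/2.
TC(207) = (9,000/207)×210 + (207/2)×26 = €11,821.43
TC(777) = (9,000/777)×210 + (777/2)×26 = €12,533.43
|ΔTC| = |€11,821.43 − €12,533.43| = €712.00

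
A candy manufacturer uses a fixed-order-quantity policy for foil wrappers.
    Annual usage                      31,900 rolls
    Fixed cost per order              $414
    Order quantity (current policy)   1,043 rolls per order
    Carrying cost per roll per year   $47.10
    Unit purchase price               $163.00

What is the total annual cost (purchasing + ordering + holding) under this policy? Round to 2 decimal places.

Orders/yr = 31,900/1,043 = 30.585; ordering cost = 30.585 × $414 = $12,662.13
Average inventory = 1,043/2 = 521.5; holding cost = 521.5 × $47.1 = $24,562.65
Purchase cost = D·C = 31,900 × 163 = $5,199,700.00
Total = $12,662.13 + $24,562.65 + $5,199,700.00 = $5,236,924.78

$5,236,924.78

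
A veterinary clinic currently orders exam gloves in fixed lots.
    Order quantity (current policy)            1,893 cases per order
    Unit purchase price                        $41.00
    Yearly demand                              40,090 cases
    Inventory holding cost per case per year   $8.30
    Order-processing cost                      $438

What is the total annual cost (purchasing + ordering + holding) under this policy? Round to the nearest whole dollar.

Orders/yr = 40,090/1,893 = 21.178; ordering cost = 21.178 × $438 = $9,275.97
Average inventory = 1,893/2 = 946.5; holding cost = 946.5 × $8.3 = $7,855.95
Purchase cost = D·C = 40,090 × 41 = $1,643,690.00
Total = $9,275.97 + $7,855.95 + $1,643,690.00 = $1,660,821.92

$1,660,822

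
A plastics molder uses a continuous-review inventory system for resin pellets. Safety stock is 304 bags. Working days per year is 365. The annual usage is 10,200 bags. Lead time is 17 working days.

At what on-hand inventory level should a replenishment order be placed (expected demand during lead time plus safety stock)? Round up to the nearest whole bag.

Daily demand d = 10,200 / 365 = 27.945 bags/day
Demand during lead time = 27.945 × 17 = 475.07
Reorder point = 475.07 + 304 = 779.07 → round up

780 bags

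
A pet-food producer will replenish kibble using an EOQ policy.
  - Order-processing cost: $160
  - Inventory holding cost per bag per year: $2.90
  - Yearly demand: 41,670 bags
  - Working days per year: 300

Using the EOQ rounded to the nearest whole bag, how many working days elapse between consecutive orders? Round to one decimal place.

EOQ = √(2DS/H) = √(2 × 41,670 × 160 / 2.9)
    = √(4,598,068.97) ≈ 2,144.31 → Q = 2,144 bags
Days between orders = 300 / (D/Q) = 300 / 19.436 ≈ 15.436

15.4 days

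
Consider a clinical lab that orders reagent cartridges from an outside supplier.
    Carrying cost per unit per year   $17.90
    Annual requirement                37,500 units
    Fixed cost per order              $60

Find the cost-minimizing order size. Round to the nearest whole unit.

2DS/H = 2·37,500·60/17.9 = 251,396.65
EOQ = √251,396.65 ≈ 501.39

501 units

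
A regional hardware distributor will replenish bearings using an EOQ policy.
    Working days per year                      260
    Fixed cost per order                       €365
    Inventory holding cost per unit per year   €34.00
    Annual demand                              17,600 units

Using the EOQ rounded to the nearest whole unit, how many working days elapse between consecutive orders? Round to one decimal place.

2DS/H = 2·17,600·365/34 = 377,882.35
EOQ = √377,882.35 ≈ 614.72 → Q = 615 units
Cycle time = (working days × Q)/D = (260 × 615) / 17,600 = 9.085 days

9.1 days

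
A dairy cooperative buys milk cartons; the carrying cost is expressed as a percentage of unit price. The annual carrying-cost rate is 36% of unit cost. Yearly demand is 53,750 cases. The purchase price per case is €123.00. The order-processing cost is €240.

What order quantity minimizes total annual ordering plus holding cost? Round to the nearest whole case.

Carrying cost H = €123 × 36% = €44.2800/case/yr
Optimal lot size Q* = (2 × 53,750 × €240 / €44.28)^½ ≈ 763.32

763 cases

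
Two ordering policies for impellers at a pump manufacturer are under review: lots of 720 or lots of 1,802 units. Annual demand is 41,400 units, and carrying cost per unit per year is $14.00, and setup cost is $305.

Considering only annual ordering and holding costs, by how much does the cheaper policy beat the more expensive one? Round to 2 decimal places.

$2,956.29

Annual cost at Q: ordering D·S/Q plus holding Q·H/2.
TC(720) = (41,400/720)×305 + (720/2)×14 = $22,577.50
TC(1,802) = (41,400/1,802)×305 + (1,802/2)×14 = $19,621.21
Lots of 1,802 are cheaper by $2,956.29.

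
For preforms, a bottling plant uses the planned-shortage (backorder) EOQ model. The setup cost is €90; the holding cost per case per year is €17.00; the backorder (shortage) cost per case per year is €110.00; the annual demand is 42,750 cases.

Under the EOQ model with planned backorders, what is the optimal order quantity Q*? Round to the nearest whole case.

723 cases

Basic EOQ = √(2·42,750·90/17) = 672.791
Backorder adjustment √((H+b)/b) = √((17+110)/110) = 1.0745
Q* = 672.791 × 1.0745 ≈ 722.91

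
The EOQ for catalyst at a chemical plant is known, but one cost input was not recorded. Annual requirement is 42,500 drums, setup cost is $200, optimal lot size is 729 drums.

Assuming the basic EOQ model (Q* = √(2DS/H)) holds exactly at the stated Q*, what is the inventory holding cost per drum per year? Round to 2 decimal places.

Since Q* = (2DS/H)^½, squaring gives Q*²·H = 2DS.
H = 2DS / Q² = 2 × 42,500 × 200 / 729² = 31.9885

$31.99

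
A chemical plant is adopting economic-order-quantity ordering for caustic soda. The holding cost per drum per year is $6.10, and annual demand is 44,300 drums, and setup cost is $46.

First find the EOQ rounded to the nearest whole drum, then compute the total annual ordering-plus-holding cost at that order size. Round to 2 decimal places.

$4,986.10

Q* = √(2·D·S / H) = √(2·44,300·46 / 6.1) = √668,131.1 ≈ 817.39 → Q = 817 drums
Annual ordering cost = (D/Q)·S = (44,300/817) × 46 = $2,494.25
Annual holding cost  = (Q/2)·H = (817/2) × 6.1 = $2,491.85
Total = $2,494.25 + $2,491.85 = $4,986.10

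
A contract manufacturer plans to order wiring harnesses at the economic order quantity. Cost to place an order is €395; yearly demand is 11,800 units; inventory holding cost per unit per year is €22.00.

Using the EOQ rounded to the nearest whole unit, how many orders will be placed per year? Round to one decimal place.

18.1 orders per year

2DS/H = 2·11,800·395/22 = 423,727.27
EOQ = √423,727.27 ≈ 650.94 → Q = 651
N = D/Q = 11,800/651 ≈ 18.126 orders/yr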